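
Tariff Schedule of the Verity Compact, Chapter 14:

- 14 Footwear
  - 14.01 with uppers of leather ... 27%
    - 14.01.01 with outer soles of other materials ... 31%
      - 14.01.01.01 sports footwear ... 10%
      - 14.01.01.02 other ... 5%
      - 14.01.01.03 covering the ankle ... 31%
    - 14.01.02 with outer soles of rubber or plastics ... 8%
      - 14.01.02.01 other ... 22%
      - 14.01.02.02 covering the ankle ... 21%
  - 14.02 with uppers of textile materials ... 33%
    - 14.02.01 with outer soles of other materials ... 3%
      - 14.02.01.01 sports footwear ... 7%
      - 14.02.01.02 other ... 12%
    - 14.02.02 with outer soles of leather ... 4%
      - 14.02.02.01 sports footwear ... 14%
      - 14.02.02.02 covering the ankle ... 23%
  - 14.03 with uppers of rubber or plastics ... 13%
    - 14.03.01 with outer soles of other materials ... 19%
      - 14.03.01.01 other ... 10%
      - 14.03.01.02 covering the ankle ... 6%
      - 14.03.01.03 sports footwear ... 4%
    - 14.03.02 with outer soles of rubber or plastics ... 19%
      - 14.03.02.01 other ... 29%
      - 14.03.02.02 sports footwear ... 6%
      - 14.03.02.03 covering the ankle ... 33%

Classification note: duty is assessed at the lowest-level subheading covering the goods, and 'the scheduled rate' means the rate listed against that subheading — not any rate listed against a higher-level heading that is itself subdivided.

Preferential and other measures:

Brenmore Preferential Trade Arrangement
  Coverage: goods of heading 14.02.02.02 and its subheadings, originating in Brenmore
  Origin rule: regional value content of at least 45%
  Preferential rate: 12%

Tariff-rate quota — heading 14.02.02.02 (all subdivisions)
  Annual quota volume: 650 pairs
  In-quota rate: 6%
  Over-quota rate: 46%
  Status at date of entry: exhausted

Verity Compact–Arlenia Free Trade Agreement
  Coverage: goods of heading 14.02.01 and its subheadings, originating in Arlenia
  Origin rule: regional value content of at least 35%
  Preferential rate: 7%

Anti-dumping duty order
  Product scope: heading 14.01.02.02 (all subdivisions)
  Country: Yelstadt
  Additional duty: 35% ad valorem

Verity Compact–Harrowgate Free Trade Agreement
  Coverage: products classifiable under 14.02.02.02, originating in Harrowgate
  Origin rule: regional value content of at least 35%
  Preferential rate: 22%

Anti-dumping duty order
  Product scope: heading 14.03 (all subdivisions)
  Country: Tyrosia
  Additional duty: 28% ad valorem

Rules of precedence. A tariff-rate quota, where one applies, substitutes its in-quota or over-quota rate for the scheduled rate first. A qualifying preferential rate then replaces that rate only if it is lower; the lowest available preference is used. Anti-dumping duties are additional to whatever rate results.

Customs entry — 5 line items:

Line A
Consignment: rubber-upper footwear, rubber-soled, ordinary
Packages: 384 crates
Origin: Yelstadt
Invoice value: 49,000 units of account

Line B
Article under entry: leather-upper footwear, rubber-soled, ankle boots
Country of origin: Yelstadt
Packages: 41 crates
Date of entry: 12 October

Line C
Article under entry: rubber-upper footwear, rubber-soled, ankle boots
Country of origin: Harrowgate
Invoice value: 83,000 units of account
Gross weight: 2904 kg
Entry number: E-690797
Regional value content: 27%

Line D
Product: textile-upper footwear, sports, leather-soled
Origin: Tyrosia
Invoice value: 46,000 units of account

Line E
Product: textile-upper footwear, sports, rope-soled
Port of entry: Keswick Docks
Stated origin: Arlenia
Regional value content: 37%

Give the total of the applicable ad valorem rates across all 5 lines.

Line A: rubber-upper → 14.03; rubber-soled → 14.03.02; ordinary → 14.03.02.01. Scheduled 29%. No special measure applies. → 29%.
Line B: leather-upper → 14.01; rubber-soled → 14.01.02; ankle boots → 14.01.02.02. Scheduled 21%. anti-dumping (Yelstadt, 14.01.02.02): +35%; total 21% + 35% = 56%. → 56%.
Line C: rubber-upper → 14.03; rubber-soled → 14.03.02; ankle boots → 14.03.02.03. Scheduled 33%. Harrowgate agreement on 14.02.02.02: 14.03.02.03 not covered. → 33%.
Line D: textile-upper → 14.02; leather-soled → 14.02.02; sports → 14.02.02.01. Scheduled 14%. No special measure applies. → 14%.
Line E: textile-upper → 14.02; rope-soled → 14.02.01; sports → 14.02.01.01. Scheduled 7%. Arlenia agreement on 14.02.01: RVC ≥ 35% → 7% available; preference 7% not lower than 7% → no reduction. → 7%.
Sum: 29% + 56% + 33% + 14% + 7% = 139%.

139%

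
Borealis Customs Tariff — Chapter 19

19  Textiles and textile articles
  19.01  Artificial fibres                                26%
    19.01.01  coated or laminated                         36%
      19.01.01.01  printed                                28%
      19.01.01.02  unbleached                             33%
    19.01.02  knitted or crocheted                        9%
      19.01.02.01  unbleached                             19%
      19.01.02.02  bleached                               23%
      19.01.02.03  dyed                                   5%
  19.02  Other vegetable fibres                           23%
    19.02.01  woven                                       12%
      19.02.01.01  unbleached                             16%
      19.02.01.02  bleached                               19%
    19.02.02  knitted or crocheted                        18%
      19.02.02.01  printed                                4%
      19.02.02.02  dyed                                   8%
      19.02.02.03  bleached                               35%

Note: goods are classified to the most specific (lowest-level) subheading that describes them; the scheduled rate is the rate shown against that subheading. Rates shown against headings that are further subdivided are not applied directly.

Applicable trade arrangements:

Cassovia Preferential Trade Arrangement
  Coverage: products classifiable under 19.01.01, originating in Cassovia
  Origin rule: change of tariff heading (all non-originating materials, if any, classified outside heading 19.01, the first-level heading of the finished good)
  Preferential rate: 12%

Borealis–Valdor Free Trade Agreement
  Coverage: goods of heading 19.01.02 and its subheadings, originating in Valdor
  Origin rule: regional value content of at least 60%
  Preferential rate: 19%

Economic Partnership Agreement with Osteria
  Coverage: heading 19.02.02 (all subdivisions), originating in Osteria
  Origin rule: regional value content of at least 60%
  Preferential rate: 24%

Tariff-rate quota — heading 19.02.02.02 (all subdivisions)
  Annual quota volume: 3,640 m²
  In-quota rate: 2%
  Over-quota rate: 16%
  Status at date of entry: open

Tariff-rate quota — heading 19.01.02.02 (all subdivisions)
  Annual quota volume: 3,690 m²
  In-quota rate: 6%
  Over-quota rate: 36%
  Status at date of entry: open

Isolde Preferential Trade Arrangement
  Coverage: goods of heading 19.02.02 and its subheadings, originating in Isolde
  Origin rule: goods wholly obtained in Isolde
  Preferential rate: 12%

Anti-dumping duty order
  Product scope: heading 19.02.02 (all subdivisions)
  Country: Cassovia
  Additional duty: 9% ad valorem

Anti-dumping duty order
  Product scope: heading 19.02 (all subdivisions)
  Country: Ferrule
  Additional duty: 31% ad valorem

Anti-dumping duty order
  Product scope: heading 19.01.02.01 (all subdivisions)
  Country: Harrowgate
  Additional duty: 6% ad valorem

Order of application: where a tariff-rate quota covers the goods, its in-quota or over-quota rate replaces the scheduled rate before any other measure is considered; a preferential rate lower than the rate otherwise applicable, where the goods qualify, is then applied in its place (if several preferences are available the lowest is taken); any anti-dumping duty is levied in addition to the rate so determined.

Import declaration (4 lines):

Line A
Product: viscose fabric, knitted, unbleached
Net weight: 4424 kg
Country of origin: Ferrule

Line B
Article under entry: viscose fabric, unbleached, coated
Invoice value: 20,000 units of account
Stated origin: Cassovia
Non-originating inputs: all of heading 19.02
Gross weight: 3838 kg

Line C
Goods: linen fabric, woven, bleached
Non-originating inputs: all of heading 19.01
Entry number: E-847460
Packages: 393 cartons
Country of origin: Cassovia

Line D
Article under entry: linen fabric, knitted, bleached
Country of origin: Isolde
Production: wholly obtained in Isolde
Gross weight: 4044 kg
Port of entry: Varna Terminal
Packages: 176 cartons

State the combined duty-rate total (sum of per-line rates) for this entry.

Line A: viscose → 19.01; knitted → 19.01.02; unbleached → 19.01.02.01. Scheduled 19%. No special measure applies. → 19%.
Line B: viscose → 19.01; coated → 19.01.01; unbleached → 19.01.01.02. Scheduled 33%. Cassovia agreement on 19.01.01: CTH met → 12% available; preferential 12%. → 12%.
Line C: linen → 19.02; woven → 19.02.01; bleached → 19.02.01.02. Scheduled 19%. Cassovia agreement on 19.01.01: 19.02.01.02 not covered. → 19%.
Line D: linen → 19.02; knitted → 19.02.02; bleached → 19.02.02.03. Scheduled 35%. Isolde agreement on 19.02.02: wholly obtained → 12% available; preferential 12%. → 12%.
Sum: 19% + 12% + 19% + 12% = 62%.

62%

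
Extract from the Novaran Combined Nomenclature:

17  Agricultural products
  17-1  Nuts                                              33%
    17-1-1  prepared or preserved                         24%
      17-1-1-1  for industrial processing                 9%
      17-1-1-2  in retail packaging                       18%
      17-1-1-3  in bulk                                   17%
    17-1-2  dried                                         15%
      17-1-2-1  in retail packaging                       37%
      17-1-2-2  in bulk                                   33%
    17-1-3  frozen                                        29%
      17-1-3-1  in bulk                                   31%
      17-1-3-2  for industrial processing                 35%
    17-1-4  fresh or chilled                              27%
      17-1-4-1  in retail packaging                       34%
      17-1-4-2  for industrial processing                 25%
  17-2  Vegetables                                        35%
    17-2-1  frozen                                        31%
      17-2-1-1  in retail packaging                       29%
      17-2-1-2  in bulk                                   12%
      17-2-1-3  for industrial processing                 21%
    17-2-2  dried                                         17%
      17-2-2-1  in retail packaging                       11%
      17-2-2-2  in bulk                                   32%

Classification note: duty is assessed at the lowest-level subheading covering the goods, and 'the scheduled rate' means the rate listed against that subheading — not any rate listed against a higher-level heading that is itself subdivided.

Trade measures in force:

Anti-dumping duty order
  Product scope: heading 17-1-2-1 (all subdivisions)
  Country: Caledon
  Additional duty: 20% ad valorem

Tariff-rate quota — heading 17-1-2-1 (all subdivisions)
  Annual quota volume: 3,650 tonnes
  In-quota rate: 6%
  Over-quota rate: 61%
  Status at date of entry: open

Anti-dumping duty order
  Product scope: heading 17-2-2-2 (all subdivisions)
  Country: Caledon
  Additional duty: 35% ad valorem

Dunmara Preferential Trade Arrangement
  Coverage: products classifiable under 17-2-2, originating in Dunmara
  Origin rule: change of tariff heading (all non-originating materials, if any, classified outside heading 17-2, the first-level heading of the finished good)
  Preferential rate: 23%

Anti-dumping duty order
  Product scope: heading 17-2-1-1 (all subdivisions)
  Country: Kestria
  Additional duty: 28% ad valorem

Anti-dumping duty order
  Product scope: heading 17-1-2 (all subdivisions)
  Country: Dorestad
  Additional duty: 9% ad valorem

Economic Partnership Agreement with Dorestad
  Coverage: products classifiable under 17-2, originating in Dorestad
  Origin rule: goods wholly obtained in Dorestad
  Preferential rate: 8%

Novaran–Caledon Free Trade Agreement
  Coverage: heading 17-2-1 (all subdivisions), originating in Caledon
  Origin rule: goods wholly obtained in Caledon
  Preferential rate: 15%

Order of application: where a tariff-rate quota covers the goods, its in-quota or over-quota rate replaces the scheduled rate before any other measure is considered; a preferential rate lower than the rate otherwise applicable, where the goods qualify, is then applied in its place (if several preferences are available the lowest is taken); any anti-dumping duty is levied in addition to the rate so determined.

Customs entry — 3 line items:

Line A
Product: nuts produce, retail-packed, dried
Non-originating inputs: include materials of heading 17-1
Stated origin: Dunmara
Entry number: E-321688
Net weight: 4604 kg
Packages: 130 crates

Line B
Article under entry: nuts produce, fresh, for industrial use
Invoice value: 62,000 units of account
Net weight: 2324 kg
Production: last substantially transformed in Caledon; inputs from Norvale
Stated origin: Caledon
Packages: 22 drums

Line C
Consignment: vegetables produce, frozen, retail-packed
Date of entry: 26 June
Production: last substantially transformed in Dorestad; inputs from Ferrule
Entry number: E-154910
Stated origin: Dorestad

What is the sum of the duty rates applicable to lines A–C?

Line A: nuts → 17-1; dried → 17-1-2; retail-packed → 17-1-2-1. Scheduled 37%. quota on 17-1-2-1 open → in-quota 6%; Dunmara agreement on 17-2-2: 17-1-2-1 not covered. → 6%.
Line B: nuts → 17-1; fresh → 17-1-4; for industrial use → 17-1-4-2. Scheduled 25%. Caledon agreement on 17-2-1: 17-1-4-2 not covered. → 25%.
Line C: vegetables → 17-2; frozen → 17-2-1; retail-packed → 17-2-1-1. Scheduled 29%. Dorestad agreement on 17-2: not wholly obtained. → 29%.
Sum: 6% + 25% + 29% = 60%.

60%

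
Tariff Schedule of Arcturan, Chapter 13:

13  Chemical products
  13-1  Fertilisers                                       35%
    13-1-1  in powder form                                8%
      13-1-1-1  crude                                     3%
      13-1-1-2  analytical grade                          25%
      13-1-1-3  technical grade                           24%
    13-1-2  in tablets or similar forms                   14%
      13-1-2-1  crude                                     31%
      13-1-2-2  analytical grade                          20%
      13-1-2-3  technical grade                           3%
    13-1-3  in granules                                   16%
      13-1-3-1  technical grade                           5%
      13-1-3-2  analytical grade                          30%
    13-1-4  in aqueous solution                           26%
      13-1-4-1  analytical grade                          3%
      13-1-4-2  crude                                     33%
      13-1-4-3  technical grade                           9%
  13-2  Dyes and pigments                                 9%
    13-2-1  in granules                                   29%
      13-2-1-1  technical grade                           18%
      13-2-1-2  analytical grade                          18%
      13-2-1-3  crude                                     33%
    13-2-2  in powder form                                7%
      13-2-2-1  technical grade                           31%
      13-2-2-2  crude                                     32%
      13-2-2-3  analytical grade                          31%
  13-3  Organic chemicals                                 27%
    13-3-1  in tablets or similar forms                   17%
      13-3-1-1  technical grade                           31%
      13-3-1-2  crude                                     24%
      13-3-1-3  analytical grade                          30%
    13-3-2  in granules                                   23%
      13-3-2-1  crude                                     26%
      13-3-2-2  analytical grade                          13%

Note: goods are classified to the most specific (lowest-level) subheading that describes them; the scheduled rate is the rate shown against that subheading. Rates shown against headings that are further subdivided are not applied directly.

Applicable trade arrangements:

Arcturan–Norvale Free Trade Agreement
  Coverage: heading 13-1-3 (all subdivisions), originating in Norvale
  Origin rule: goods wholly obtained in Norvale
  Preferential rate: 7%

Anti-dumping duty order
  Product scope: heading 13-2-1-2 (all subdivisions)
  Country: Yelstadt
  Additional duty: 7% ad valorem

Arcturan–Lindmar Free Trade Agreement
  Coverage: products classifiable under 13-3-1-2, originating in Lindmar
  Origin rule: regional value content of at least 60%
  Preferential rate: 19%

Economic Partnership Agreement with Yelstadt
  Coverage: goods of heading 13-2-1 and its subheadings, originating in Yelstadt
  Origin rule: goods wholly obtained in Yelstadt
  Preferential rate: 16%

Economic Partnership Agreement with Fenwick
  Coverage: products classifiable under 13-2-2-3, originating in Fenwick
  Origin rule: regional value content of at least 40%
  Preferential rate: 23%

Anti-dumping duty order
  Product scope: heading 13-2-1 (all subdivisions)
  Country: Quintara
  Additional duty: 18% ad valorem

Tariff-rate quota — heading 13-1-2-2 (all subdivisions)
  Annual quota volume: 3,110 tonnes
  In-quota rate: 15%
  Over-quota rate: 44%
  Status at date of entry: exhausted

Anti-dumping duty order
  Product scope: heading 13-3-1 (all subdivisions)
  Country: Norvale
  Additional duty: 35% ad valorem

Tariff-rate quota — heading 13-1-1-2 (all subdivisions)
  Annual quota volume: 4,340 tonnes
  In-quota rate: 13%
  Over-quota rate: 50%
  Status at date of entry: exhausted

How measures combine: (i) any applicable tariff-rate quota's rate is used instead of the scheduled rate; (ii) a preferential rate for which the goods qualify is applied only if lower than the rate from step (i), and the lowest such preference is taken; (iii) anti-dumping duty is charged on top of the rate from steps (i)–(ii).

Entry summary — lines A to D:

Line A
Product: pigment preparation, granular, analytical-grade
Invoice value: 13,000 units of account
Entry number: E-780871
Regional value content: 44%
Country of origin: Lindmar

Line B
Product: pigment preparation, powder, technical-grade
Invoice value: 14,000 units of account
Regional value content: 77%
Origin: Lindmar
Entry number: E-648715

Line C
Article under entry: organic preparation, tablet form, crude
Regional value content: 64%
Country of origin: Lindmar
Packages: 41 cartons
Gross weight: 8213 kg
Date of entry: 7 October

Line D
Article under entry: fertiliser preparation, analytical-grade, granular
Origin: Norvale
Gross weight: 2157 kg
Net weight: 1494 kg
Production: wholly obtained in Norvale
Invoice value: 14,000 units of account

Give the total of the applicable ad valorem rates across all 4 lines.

Line A: pigment → 13-2; granular → 13-2-1; analytical-grade → 13-2-1-2. Scheduled 18%. Lindmar agreement on 13-3-1-2: 13-2-1-2 not covered. → 18%.
Line B: pigment → 13-2; powder → 13-2-2; technical-grade → 13-2-2-1. Scheduled 31%. Lindmar agreement on 13-3-1-2: 13-2-2-1 not covered. → 31%.
Line C: organic → 13-3; tablet form → 13-3-1; crude → 13-3-1-2. Scheduled 24%. Lindmar agreement on 13-3-1-2: RVC ≥ 60% → 19% available; preferential 19%. → 19%.
Line D: fertiliser → 13-1; granular → 13-1-3; analytical-grade → 13-1-3-2. Scheduled 30%. Norvale agreement on 13-1-3: wholly obtained → 7% available; preferential 7%. → 7%.
Sum: 18% + 31% + 19% + 7% = 75%.

75%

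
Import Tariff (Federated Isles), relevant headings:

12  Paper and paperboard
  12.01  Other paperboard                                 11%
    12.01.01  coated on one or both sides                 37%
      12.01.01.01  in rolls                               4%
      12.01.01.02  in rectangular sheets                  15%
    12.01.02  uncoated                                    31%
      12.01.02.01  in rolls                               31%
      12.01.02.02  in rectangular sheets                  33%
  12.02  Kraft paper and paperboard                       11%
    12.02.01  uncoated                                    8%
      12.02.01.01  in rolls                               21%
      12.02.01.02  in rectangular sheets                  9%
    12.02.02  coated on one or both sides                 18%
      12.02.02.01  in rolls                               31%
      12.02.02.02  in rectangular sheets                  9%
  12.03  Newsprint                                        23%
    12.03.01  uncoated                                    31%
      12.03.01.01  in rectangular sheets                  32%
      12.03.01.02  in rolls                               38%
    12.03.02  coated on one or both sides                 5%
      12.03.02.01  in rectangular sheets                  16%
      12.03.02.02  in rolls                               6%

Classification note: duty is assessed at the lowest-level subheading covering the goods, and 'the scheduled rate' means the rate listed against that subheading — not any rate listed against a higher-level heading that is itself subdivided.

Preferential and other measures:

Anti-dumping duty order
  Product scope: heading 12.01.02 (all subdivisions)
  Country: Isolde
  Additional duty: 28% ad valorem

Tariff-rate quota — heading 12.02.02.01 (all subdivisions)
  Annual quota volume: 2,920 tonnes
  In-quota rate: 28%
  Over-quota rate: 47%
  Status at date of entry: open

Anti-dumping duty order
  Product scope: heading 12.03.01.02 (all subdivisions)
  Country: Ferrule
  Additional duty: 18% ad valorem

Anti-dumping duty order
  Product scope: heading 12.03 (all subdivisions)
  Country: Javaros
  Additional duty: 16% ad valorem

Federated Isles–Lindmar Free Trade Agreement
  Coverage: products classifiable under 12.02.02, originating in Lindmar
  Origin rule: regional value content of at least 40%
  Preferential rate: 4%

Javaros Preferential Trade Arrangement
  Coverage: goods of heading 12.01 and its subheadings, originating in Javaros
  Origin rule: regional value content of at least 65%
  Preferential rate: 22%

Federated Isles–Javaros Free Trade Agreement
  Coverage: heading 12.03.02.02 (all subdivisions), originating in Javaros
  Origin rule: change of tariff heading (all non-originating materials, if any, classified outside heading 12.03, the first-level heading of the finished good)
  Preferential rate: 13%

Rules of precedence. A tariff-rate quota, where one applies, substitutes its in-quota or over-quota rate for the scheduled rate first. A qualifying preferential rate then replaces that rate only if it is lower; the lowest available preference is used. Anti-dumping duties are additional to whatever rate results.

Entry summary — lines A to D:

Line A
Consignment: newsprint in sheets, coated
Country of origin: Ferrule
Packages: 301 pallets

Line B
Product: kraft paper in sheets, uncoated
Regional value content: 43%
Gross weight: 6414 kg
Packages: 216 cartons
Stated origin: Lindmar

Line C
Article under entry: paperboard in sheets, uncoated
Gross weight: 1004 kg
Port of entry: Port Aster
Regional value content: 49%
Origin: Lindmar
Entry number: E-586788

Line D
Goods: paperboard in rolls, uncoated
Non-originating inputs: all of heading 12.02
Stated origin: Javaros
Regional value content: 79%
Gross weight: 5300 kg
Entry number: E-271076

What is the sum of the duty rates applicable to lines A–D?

80%

Line A: newsprint → 12.03; coated → 12.03.02; in sheets → 12.03.02.01. Scheduled 16%. No special measure applies. → 16%.
Line B: kraft paper → 12.02; uncoated → 12.02.01; in sheets → 12.02.01.02. Scheduled 9%. Lindmar agreement on 12.02.02: 12.02.01.02 not covered. → 9%.
Line C: paperboard → 12.01; uncoated → 12.01.02; in sheets → 12.01.02.02. Scheduled 33%. Lindmar agreement on 12.02.02: 12.01.02.02 not covered. → 33%.
Line D: paperboard → 12.01; uncoated → 12.01.02; in rolls → 12.01.02.01. Scheduled 31%. Javaros agreement on 12.01: RVC ≥ 65% → 22% available; Javaros agreement on 12.03.02.02: 12.01.02.01 not covered; preferential 22%. → 22%.
Sum: 16% + 9% + 33% + 22% = 80%.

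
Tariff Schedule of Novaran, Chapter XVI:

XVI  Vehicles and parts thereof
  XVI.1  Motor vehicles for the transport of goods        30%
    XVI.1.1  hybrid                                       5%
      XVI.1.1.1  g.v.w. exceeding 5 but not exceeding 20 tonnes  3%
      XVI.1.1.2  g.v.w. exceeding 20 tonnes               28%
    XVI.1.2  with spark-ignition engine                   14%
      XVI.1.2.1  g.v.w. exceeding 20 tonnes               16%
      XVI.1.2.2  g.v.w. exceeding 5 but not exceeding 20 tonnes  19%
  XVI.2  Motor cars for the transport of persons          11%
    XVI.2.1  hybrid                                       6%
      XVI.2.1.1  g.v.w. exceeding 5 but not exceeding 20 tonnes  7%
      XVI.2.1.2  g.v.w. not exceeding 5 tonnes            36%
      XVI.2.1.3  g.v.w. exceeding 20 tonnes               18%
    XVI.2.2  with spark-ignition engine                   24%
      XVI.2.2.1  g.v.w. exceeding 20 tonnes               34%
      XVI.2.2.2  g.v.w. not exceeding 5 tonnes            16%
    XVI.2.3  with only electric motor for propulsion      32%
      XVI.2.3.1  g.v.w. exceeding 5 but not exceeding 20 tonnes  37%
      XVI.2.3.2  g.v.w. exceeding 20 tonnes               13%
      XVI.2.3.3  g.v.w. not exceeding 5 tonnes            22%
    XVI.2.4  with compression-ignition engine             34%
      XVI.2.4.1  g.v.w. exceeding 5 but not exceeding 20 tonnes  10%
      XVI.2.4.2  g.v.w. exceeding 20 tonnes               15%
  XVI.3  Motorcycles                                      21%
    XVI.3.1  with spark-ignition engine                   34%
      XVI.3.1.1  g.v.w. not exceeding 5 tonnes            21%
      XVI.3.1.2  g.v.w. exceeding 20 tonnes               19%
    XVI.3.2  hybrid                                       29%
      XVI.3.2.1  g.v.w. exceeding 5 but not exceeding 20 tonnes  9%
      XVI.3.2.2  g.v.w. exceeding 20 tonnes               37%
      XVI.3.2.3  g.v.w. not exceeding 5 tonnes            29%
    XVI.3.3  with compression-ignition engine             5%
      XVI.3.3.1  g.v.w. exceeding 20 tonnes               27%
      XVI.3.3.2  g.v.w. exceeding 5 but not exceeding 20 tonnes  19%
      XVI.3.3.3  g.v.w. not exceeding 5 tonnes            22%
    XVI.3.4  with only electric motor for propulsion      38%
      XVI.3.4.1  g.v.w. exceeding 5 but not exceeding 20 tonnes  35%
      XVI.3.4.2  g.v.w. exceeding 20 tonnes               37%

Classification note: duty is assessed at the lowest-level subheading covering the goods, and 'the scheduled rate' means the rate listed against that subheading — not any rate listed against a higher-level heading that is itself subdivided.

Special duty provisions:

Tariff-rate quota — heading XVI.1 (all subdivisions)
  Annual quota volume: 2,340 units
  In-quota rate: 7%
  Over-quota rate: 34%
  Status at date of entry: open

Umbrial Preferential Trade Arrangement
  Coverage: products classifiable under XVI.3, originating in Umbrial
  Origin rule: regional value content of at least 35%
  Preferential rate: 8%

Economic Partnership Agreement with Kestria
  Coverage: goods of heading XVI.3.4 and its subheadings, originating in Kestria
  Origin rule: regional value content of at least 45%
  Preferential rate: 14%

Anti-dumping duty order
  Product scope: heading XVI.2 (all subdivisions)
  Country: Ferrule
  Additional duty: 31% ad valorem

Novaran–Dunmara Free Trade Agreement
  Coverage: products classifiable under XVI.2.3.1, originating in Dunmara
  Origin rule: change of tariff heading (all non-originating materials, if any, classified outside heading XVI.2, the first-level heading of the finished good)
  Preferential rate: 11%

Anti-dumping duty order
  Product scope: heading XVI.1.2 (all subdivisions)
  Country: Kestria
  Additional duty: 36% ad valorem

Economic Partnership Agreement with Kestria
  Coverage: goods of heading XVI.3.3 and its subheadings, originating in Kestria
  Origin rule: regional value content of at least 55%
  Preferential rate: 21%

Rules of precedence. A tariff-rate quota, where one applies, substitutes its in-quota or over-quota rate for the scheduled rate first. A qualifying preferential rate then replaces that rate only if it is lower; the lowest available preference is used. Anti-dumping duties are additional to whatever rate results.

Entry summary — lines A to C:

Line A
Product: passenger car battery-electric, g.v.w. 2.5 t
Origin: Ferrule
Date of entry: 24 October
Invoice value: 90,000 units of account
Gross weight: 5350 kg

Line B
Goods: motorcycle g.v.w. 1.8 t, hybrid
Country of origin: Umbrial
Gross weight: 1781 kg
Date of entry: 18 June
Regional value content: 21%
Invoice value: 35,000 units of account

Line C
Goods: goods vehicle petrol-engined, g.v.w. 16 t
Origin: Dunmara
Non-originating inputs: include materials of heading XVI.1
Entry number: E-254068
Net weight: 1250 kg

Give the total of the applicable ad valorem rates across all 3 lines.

Line A: passenger car → XVI.2; battery-electric → XVI.2.3; g.v.w. 2.5 t → XVI.2.3.3. Scheduled 22%. anti-dumping (Ferrule, XVI.2): +31%; total 22% + 31% = 53%. → 53%.
Line B: motorcycle → XVI.3; hybrid → XVI.3.2; g.v.w. 1.8 t → XVI.3.2.3. Scheduled 29%. Umbrial agreement on XVI.3: RVC < 35%. → 29%.
Line C: goods vehicle → XVI.1; petrol-engined → XVI.1.2; g.v.w. 16 t → XVI.1.2.2. Scheduled 19%. quota on XVI.1 open → in-quota 7%; Dunmara agreement on XVI.2.3.1: XVI.1.2.2 not covered. → 7%.
Sum: 53% + 29% + 7% = 89%.

89%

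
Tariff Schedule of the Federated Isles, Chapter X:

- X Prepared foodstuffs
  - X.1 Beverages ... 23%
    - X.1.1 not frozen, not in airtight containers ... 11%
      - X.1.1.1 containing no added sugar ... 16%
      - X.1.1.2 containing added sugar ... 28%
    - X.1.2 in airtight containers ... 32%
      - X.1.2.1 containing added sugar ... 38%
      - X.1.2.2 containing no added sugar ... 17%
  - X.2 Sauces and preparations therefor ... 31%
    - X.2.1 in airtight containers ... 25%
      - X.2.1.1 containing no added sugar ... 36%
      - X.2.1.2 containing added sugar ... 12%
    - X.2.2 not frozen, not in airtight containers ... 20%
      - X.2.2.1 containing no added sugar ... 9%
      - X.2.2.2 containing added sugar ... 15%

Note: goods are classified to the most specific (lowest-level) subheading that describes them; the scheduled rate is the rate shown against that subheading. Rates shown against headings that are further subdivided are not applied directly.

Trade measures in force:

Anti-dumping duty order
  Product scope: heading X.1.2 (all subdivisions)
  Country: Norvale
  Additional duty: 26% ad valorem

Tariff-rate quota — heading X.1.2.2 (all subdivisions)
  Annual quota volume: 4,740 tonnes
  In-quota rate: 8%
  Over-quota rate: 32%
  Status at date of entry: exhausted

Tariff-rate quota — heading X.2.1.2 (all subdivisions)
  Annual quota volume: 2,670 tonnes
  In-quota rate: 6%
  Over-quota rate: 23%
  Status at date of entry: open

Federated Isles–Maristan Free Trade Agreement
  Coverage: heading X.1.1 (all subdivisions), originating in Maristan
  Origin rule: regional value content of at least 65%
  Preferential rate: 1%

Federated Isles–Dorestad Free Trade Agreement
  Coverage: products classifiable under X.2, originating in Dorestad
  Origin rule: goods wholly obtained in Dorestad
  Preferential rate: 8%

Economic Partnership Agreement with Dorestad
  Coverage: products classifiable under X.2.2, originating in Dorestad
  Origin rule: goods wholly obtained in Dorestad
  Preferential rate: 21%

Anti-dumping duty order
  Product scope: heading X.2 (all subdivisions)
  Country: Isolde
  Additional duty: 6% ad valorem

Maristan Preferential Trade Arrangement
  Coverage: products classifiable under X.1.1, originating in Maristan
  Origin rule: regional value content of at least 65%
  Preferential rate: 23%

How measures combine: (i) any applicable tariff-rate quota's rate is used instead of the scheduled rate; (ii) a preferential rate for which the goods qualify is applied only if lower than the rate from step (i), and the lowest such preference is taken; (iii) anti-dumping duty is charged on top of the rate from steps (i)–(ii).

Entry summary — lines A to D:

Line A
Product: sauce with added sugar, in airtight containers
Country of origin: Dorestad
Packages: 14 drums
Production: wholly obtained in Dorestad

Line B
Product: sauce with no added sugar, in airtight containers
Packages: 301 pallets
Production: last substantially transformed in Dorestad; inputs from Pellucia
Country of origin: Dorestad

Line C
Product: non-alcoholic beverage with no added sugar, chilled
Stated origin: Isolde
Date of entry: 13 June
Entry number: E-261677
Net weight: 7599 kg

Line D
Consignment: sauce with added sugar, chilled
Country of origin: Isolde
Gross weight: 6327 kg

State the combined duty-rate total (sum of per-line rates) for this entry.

79%

Line A: sauce → X.2; in airtight containers → X.2.1; with added sugar → X.2.1.2. Scheduled 12%. quota on X.2.1.2 open → in-quota 6%; Dorestad agreement on X.2: wholly obtained → 8% available; Dorestad agreement on X.2.2: X.2.1.2 not covered; preference 8% not lower than 6% → no reduction. → 6%.
Line B: sauce → X.2; in airtight containers → X.2.1; with no added sugar → X.2.1.1. Scheduled 36%. Dorestad agreement on X.2: not wholly obtained; Dorestad agreement on X.2.2: X.2.1.1 not covered. → 36%.
Line C: non-alcoholic beverage → X.1; chilled → X.1.1; with no added sugar → X.1.1.1. Scheduled 16%. No special measure applies. → 16%.
Line D: sauce → X.2; chilled → X.2.2; with added sugar → X.2.2.2. Scheduled 15%. anti-dumping (Isolde, X.2): +6%; total 15% + 6% = 21%. → 21%.
Sum: 6% + 36% + 16% + 21% = 79%.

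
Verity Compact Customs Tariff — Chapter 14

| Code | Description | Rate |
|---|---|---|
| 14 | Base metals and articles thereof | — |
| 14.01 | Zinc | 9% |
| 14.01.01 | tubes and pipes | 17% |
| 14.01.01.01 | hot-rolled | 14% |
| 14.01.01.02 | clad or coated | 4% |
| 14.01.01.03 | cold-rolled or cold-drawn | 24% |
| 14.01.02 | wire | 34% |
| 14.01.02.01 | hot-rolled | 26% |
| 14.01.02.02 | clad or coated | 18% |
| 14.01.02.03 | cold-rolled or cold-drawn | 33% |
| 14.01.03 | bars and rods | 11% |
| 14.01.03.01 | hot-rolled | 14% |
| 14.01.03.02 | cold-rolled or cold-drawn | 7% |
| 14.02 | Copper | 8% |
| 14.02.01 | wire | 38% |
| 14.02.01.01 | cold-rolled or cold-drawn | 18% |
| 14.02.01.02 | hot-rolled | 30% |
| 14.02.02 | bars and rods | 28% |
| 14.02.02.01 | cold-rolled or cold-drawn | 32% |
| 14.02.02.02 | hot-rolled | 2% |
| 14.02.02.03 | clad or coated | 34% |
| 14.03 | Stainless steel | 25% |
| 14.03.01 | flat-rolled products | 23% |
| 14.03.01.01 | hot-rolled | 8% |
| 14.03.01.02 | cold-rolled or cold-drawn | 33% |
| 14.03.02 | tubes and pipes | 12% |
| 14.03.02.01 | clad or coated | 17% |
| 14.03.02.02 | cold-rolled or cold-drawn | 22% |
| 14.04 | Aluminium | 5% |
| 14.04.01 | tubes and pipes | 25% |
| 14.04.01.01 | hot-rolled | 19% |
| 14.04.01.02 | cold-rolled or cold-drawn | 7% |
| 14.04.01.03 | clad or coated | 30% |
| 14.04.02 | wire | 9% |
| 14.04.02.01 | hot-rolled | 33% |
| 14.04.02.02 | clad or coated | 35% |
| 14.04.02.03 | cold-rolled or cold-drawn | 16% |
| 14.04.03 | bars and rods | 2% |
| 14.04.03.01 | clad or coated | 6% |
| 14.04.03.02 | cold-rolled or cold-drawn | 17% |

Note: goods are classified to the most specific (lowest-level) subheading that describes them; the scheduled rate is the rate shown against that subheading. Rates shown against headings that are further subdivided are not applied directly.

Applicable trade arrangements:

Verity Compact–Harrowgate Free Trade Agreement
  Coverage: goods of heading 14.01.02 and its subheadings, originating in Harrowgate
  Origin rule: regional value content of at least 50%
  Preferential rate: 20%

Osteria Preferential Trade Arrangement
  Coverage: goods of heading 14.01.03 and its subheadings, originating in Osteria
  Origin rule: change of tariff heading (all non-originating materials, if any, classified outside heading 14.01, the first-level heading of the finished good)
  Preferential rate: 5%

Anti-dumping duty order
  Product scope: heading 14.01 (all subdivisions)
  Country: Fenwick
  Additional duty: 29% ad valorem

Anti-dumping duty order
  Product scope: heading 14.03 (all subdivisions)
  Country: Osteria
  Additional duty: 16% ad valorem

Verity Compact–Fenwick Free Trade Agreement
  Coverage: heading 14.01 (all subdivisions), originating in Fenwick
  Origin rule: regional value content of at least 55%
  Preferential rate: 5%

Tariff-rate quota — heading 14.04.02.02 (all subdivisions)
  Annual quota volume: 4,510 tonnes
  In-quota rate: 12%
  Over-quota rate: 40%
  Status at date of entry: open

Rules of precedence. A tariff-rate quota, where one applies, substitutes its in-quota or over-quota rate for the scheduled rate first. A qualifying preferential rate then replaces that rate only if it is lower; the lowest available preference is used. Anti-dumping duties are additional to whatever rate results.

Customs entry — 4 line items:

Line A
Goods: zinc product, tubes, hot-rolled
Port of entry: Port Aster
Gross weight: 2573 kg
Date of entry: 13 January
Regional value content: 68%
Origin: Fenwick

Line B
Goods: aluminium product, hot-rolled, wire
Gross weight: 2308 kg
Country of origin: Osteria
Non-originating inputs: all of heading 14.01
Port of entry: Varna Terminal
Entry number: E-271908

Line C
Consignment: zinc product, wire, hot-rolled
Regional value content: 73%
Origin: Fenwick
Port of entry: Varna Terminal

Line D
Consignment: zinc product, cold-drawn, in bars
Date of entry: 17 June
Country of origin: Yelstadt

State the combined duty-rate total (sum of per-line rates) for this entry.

108%

Line A: zinc → 14.01; tubes → 14.01.01; hot-rolled → 14.01.01.01. Scheduled 14%. Fenwick agreement on 14.01: RVC ≥ 55% → 5% available; preferential 5%; anti-dumping (Fenwick, 14.01): +29%; total 5% + 29% = 34%. → 34%.
Line B: aluminium → 14.04; wire → 14.04.02; hot-rolled → 14.04.02.01. Scheduled 33%. Osteria agreement on 14.01.03: 14.04.02.01 not covered. → 33%.
Line C: zinc → 14.01; wire → 14.01.02; hot-rolled → 14.01.02.01. Scheduled 26%. Fenwick agreement on 14.01: RVC ≥ 55% → 5% available; preferential 5%; anti-dumping (Fenwick, 14.01): +29%; total 5% + 29% = 34%. → 34%.
Line D: zinc → 14.01; in bars → 14.01.03; cold-drawn → 14.01.03.02. Scheduled 7%. No special measure applies. → 7%.
Sum: 34% + 33% + 34% + 7% = 108%.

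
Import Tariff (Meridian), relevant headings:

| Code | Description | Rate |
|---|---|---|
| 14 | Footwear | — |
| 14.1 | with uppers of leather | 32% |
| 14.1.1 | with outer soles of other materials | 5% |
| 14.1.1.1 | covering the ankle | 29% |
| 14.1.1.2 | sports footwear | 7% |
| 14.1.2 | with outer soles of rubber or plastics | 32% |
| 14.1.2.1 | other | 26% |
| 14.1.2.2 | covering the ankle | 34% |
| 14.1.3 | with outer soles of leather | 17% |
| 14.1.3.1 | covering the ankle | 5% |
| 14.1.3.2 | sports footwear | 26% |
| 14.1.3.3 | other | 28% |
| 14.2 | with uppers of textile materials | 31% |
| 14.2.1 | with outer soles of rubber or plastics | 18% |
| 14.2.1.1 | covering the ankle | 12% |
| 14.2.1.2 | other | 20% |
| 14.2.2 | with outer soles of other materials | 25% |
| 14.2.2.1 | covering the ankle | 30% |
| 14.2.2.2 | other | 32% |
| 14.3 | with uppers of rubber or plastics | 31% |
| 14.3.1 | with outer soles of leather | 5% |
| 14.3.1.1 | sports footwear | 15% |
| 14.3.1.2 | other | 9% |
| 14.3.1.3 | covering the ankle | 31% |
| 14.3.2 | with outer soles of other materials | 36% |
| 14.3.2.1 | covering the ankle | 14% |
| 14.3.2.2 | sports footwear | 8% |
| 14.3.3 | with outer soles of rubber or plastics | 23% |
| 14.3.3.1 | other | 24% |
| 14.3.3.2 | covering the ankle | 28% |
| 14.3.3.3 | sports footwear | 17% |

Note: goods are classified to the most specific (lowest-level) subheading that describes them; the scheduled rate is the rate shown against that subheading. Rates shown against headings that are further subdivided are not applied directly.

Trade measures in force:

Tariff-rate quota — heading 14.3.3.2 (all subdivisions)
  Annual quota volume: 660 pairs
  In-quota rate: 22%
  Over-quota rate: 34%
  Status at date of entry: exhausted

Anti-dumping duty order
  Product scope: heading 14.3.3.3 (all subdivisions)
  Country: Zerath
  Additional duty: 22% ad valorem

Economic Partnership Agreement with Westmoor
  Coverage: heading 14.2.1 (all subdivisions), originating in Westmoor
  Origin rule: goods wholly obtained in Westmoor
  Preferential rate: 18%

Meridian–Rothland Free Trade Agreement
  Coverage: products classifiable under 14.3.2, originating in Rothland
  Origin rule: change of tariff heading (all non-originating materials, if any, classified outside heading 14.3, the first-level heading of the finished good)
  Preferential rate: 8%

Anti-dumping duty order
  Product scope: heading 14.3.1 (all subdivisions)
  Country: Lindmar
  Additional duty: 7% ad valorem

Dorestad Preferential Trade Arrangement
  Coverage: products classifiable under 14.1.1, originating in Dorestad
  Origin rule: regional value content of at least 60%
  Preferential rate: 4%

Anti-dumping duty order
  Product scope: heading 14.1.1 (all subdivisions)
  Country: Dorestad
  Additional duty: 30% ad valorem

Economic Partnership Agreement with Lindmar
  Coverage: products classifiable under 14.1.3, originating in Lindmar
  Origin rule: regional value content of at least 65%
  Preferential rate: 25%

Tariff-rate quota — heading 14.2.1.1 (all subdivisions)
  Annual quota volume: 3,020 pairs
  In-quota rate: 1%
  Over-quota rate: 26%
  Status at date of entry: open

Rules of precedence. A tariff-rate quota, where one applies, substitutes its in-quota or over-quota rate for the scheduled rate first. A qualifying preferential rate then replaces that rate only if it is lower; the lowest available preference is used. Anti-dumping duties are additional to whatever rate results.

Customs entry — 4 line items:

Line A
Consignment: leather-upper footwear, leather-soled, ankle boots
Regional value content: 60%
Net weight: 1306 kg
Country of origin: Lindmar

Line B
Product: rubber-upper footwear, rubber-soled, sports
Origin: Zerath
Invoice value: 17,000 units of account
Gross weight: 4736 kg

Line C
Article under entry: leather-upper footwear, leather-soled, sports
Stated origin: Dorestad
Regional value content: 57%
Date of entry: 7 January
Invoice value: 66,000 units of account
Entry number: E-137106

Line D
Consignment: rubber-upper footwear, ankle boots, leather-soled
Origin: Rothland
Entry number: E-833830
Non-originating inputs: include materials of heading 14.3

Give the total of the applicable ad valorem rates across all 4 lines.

Line A: leather-upper → 14.1; leather-soled → 14.1.3; ankle boots → 14.1.3.1. Scheduled 5%. Lindmar agreement on 14.1.3: RVC < 65%. → 5%.
Line B: rubber-upper → 14.3; rubber-soled → 14.3.3; sports → 14.3.3.3. Scheduled 17%. anti-dumping (Zerath, 14.3.3.3): +22%; total 17% + 22% = 39%. → 39%.
Line C: leather-upper → 14.1; leather-soled → 14.1.3; sports → 14.1.3.2. Scheduled 26%. Dorestad agreement on 14.1.1: 14.1.3.2 not covered. → 26%.
Line D: rubber-upper → 14.3; leather-soled → 14.3.1; ankle boots → 14.3.1.3. Scheduled 31%. Rothland agreement on 14.3.2: 14.3.1.3 not covered. → 31%.
Sum: 5% + 39% + 26% + 31% = 101%.

101%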